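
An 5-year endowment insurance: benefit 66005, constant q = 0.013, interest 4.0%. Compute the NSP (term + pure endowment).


Term component = 3725.7351
Pure endowment = 5_p_x * v^5 * benefit = 0.936668 * 0.821927 * 66005 = 50815.4648
NSP = 54541.1998


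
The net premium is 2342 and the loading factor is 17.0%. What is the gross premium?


Gross = net * (1 + loading)
= 2342 * (1 + 0.17)
= 2342 * 1.17
= 2740.14


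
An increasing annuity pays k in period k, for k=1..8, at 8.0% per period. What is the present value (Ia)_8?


(Ia)_n = sum_{k=1}^{n} k * v^k, v = 1/(1+i)
v = 0.925926
Sum computed term by term:
(Ia)_8 = 23.5527


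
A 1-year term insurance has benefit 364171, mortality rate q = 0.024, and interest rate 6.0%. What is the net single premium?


NSP = benefit * q * v
v = 1/(1+i) = 0.943396
NSP = 364171 * 0.024 * 0.943396
= 8245.3811


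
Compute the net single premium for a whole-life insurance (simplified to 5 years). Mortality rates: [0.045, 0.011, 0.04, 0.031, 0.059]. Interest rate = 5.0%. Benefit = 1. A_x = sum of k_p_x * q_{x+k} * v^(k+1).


v = 0.952381
Year 0: k_p_x=1.0, q=0.045, term=0.042857
Year 1: k_p_x=0.955, q=0.011, term=0.009528
Year 2: k_p_x=0.944495, q=0.04, term=0.032636
Year 3: k_p_x=0.906715, q=0.031, term=0.023125
Year 4: k_p_x=0.878607, q=0.059, term=0.040616
A_x = 0.1488


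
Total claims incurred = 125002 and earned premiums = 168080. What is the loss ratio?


Loss ratio = claims / premiums
= 125002 / 168080
= 0.7437


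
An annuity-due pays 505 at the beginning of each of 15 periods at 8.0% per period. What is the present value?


PV_due = PMT * (1-(1+i)^(-n))/i * (1+i)
PV_immediate = 4322.5367
PV_due = 4322.5367 * 1.08
= 4668.3397


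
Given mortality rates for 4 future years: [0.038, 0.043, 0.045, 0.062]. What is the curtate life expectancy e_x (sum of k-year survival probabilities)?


e_x = sum_{k=1}^{n} k_p_x
k_p_x values:
  1_p_x = 0.962
  2_p_x = 0.920634
  3_p_x = 0.879205
  4_p_x = 0.824695
e_x = 3.5865


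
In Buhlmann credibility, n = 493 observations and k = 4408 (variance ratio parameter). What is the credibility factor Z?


Z = n / (n + k)
= 493 / (493 + 4408)
= 493 / 4901
= 0.1006


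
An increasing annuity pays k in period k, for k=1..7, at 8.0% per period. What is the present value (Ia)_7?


(Ia)_n = sum_{k=1}^{n} k * v^k, v = 1/(1+i)
v = 0.925926
Sum computed term by term:
(Ia)_7 = 19.2306


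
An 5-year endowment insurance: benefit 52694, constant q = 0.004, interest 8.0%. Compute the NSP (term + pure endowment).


Term component = 835.3756
Pure endowment = 5_p_x * v^5 * benefit = 0.980159 * 0.680583 * 52694 = 35151.1131
NSP = 35986.4887


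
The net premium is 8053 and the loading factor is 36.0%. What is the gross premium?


Gross = net * (1 + loading)
= 8053 * (1 + 0.36)
= 8053 * 1.36
= 10952.08


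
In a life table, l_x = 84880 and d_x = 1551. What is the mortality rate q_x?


q_x = d_x / l_x
= 1551 / 84880
= 0.0183


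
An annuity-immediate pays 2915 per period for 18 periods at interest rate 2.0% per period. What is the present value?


PV = PMT * (1 - (1+i)^(-n)) / i
= 2915 * (1 - (1+0.02)^(-18)) / 0.02
= 2915 * (1 - 0.700159) / 0.02
= 2915 * 14.992031
= 43701.7711


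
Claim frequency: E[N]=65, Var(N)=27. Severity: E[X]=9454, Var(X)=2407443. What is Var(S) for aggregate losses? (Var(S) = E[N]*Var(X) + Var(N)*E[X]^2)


Var(S) = E[N]*Var(X) + Var(N)*E[X]^2
= 65*2407443 + 27*9454^2
= 156483795 + 2413209132
= 2.5697e+09


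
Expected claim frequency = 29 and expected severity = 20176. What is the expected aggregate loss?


E[S] = E[N] * E[X]
= 29 * 20176
= 585104


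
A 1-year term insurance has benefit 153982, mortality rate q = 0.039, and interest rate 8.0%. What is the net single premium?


NSP = benefit * q * v
v = 1/(1+i) = 0.925926
NSP = 153982 * 0.039 * 0.925926
= 5560.4611


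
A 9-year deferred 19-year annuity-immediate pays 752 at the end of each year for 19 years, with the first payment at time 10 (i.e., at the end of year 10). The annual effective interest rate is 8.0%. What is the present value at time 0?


PV at time 9 of the 19-year annuity-immediate:
a_n = 752 * (1-(1+0.08)^(-19))/0.08 = 7221.9066
Discount back 9 years to time 0:
PV = 7221.9066 * (1+0.08)^(-9)
= 7221.9066 * 0.500249
= 3612.7513


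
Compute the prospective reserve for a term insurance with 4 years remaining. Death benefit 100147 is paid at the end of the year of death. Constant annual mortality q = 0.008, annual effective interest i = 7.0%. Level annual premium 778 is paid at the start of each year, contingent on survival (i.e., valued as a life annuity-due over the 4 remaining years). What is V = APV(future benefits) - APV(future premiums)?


v = 1/(1+i) = 0.934579
APV(future benefits) per unit = sum_{k=0}^{3} k_p_x * q * v^(k+1) = 0.026792
APV(future benefits) = 100147 * 0.026792 = 2683.1799
Life annuity-due factor ä_{x:4} = sum_{k=0}^{3} k_p_x * v^k = 3.583485
APV(future premiums) = 778 * 3.583485 = 2787.9517
V = 2683.1799 - 2787.9517
= -104.7717


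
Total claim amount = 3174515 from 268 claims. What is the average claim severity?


severity = total / number
= 3174515 / 268
= 11845.2052


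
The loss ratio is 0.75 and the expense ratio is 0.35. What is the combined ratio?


Combined ratio = loss ratio + expense ratio
= 0.75 + 0.35
= 1.1


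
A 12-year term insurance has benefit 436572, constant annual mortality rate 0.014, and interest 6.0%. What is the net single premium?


NSP = benefit * sum_{k=0}^{n-1} k_p_x * q * v^(k+1)
With constant q=0.014, v=0.943396
Sum = 0.109802
NSP = 436572 * 0.109802
= 47936.5995


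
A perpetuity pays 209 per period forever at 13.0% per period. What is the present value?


PV = PMT / i
= 209 / 0.13
= 1607.6923


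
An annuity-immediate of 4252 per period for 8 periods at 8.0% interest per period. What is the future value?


FV = PMT * ((1+i)^n - 1) / i
= 4252 * ((1.08)^8 - 1) / 0.08
= 4252 * (1.85093 - 1) / 0.08
= 45226.9407


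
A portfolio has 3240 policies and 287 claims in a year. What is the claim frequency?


frequency = claims / policies
= 287 / 3240
= 0.0886


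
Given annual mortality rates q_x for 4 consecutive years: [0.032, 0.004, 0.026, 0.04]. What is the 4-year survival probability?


p_k = 1 - q_k for each year
Survival = product of (1 - q_k)
= 0.968 * 0.996 * 0.974 * 0.96
= 0.9015


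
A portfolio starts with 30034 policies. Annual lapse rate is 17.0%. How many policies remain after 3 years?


remaining = initial * (1 - lapse)^years
= 30034 * (1 - 0.17)^3
= 30034 * 0.571787
= 17173.0508


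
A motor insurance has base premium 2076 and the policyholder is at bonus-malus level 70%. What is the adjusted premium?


adjusted = base * BM_level / 100
= 2076 * 70 / 100
= 2076 * 0.7
= 1453.2


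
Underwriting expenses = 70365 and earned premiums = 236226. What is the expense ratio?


Expense ratio = expenses / premiums
= 70365 / 236226
= 0.2979


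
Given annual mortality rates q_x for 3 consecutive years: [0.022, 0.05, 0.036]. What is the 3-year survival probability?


p_k = 1 - q_k for each year
Survival = product of (1 - q_k)
= 0.978 * 0.95 * 0.964
= 0.8957


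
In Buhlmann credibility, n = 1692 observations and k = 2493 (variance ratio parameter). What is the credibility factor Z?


Z = n / (n + k)
= 1692 / (1692 + 2493)
= 1692 / 4185
= 0.4043


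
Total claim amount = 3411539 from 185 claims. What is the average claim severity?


severity = total / number
= 3411539 / 185
= 18440.7514


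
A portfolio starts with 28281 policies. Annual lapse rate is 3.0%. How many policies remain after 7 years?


remaining = initial * (1 - lapse)^years
= 28281 * (1 - 0.03)^7
= 28281 * 0.807983
= 22850.5628


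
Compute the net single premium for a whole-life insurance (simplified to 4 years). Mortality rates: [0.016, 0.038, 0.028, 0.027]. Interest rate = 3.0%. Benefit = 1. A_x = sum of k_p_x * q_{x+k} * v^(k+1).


v = 0.970874
Year 0: k_p_x=1.0, q=0.016, term=0.015534
Year 1: k_p_x=0.984, q=0.038, term=0.035246
Year 2: k_p_x=0.946608, q=0.028, term=0.024256
Year 3: k_p_x=0.920103, q=0.027, term=0.022072
A_x = 0.0971


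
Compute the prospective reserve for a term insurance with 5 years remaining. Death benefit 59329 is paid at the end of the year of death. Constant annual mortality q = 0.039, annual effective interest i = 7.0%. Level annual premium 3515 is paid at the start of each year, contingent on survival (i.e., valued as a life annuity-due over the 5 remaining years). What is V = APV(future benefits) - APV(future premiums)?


v = 1/(1+i) = 0.934579
APV(future benefits) per unit = sum_{k=0}^{4} k_p_x * q * v^(k+1) = 0.148707
APV(future benefits) = 59329 * 0.148707 = 8822.624
Life annuity-due factor ä_{x:5} = sum_{k=0}^{4} k_p_x * v^k = 4.079904
APV(future premiums) = 3515 * 4.079904 = 14340.8615
V = 8822.624 - 14340.8615
= -5518.2375


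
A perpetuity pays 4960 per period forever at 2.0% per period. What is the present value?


PV = PMT / i
= 4960 / 0.02
= 248000.0


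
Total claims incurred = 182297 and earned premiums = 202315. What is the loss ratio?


Loss ratio = claims / premiums
= 182297 / 202315
= 0.9011


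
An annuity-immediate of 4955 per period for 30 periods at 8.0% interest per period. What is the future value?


FV = PMT * ((1+i)^n - 1) / i
= 4955 * ((1.08)^30 - 1) / 0.08
= 4955 * (10.062657 - 1) / 0.08
= 561318.3111


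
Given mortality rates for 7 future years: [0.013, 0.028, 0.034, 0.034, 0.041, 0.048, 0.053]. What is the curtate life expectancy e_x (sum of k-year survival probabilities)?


e_x = sum_{k=1}^{n} k_p_x
k_p_x values:
  1_p_x = 0.987
  2_p_x = 0.959364
  3_p_x = 0.926746
  4_p_x = 0.895236
  5_p_x = 0.858532
  6_p_x = 0.817322
  7_p_x = 0.774004
e_x = 6.2182


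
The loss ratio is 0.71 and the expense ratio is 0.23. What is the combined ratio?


Combined ratio = loss ratio + expense ratio
= 0.71 + 0.23
= 0.94


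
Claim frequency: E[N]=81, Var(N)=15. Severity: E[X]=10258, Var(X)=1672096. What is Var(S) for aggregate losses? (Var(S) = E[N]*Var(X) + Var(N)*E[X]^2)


Var(S) = E[N]*Var(X) + Var(N)*E[X]^2
= 81*1672096 + 15*10258^2
= 135439776 + 1578398460
= 1.7138e+09


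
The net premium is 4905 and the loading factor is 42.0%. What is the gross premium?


Gross = net * (1 + loading)
= 4905 * (1 + 0.42)
= 4905 * 1.42
= 6965.1


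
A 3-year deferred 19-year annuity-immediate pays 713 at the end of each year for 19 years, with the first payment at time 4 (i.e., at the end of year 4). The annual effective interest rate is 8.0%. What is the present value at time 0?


PV at time 3 of the 19-year annuity-immediate:
a_n = 713 * (1-(1+0.08)^(-19))/0.08 = 6847.3662
Discount back 3 years to time 0:
PV = 6847.3662 * (1+0.08)^(-3)
= 6847.3662 * 0.793832
= 5435.6601


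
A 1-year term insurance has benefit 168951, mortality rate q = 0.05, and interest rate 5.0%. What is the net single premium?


NSP = benefit * q * v
v = 1/(1+i) = 0.952381
NSP = 168951 * 0.05 * 0.952381
= 8045.2857


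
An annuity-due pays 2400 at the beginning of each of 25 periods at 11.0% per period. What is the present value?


PV_due = PMT * (1-(1+i)^(-n))/i * (1+i)
PV_immediate = 20212.1872
PV_due = 20212.1872 * 1.11
= 22435.5278


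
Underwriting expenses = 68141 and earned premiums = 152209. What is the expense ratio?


Expense ratio = expenses / premiums
= 68141 / 152209
= 0.4477


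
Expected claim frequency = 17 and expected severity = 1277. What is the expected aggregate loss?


E[S] = E[N] * E[X]
= 17 * 1277
= 21709


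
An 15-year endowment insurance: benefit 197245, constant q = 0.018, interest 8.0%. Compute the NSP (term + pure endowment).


Term component = 27531.6946
Pure endowment = 15_p_x * v^15 * benefit = 0.761504 * 0.315242 * 197245 = 47350.2185
NSP = 74881.9131


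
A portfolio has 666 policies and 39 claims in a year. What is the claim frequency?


frequency = claims / policies
= 39 / 666
= 0.0586


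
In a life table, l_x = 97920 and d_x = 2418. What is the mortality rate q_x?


q_x = d_x / l_x
= 2418 / 97920
= 0.0247


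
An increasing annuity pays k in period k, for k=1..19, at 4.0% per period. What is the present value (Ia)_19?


(Ia)_n = sum_{k=1}^{n} k * v^k, v = 1/(1+i)
v = 0.961538
Sum computed term by term:
(Ia)_19 = 116.0273


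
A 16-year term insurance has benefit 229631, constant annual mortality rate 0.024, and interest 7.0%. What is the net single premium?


NSP = benefit * sum_{k=0}^{n-1} k_p_x * q * v^(k+1)
With constant q=0.024, v=0.934579
Sum = 0.196686
NSP = 229631 * 0.196686
= 45165.3018


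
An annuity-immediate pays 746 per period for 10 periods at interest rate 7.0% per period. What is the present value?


PV = PMT * (1 - (1+i)^(-n)) / i
= 746 * (1 - (1+0.07)^(-10)) / 0.07
= 746 * (1 - 0.508349) / 0.07
= 746 * 7.023582
= 5239.5918


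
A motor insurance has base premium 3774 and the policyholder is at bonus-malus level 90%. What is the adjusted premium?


adjusted = base * BM_level / 100
= 3774 * 90 / 100
= 3774 * 0.9
= 3396.6


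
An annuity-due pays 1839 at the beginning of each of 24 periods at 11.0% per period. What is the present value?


PV_due = PMT * (1-(1+i)^(-n))/i * (1+i)
PV_immediate = 15352.2232
PV_due = 15352.2232 * 1.11
= 17040.9677


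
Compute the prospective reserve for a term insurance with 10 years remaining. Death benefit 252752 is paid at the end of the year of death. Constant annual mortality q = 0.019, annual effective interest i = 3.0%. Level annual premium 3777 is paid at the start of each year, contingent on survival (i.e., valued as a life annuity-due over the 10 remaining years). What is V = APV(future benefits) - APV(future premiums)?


v = 1/(1+i) = 0.970874
APV(future benefits) per unit = sum_{k=0}^{9} k_p_x * q * v^(k+1) = 0.149592
APV(future benefits) = 252752 * 0.149592 = 37809.5567
Life annuity-due factor ä_{x:10} = sum_{k=0}^{9} k_p_x * v^k = 8.109435
APV(future premiums) = 3777 * 8.109435 = 30629.3368
V = 37809.5567 - 30629.3368
= 7180.2199


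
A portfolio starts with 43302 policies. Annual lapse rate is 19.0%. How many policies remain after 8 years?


remaining = initial * (1 - lapse)^years
= 43302 * (1 - 0.19)^8
= 43302 * 0.185302
= 8023.948


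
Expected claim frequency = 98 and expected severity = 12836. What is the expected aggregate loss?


E[S] = E[N] * E[X]
= 98 * 12836
= 1.2579e+06


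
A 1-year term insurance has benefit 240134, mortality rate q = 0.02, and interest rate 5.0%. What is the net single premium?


NSP = benefit * q * v
v = 1/(1+i) = 0.952381
NSP = 240134 * 0.02 * 0.952381
= 4573.981


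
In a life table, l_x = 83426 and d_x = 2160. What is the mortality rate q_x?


q_x = d_x / l_x
= 2160 / 83426
= 0.0259


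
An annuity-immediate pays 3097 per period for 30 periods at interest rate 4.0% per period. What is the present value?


PV = PMT * (1 - (1+i)^(-n)) / i
= 3097 * (1 - (1+0.04)^(-30)) / 0.04
= 3097 * (1 - 0.308319) / 0.04
= 3097 * 17.292033
= 53553.4271


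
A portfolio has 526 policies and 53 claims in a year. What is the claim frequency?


frequency = claims / policies
= 53 / 526
= 0.1008


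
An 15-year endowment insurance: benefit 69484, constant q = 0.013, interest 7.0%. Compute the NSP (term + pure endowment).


Term component = 7641.5013
Pure endowment = 15_p_x * v^15 * benefit = 0.821783 * 0.362446 * 69484 = 20695.9533
NSP = 28337.4546


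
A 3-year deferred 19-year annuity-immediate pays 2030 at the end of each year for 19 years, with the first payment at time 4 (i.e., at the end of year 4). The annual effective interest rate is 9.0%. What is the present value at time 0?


PV at time 3 of the 19-year annuity-immediate:
a_n = 2030 * (1-(1+0.09)^(-19))/0.09 = 18168.733
Discount back 3 years to time 0:
PV = 18168.733 * (1+0.09)^(-3)
= 18168.733 * 0.772183
= 14029.5955


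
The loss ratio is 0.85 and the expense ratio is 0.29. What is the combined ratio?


Combined ratio = loss ratio + expense ratio
= 0.85 + 0.29
= 1.14


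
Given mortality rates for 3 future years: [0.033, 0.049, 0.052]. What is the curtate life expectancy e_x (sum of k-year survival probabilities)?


e_x = sum_{k=1}^{n} k_p_x
k_p_x values:
  1_p_x = 0.967
  2_p_x = 0.919617
  3_p_x = 0.871797
e_x = 2.7584


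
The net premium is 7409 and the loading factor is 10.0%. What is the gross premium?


Gross = net * (1 + loading)
= 7409 * (1 + 0.1)
= 7409 * 1.1
= 8149.9


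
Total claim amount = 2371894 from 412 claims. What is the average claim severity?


severity = total / number
= 2371894 / 412
= 5757.0243


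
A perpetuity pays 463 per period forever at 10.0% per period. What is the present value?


PV = PMT / i
= 463 / 0.1
= 4630.0


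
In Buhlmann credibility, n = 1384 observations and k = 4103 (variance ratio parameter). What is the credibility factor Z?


Z = n / (n + k)
= 1384 / (1384 + 4103)
= 1384 / 5487
= 0.2522


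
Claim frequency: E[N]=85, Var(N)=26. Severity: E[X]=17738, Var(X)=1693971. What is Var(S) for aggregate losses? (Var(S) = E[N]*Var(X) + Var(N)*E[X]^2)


Var(S) = E[N]*Var(X) + Var(N)*E[X]^2
= 85*1693971 + 26*17738^2
= 143987535 + 8180552744
= 8.3245e+09


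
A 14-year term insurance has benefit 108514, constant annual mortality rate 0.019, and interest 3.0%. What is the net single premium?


NSP = benefit * sum_{k=0}^{n-1} k_p_x * q * v^(k+1)
With constant q=0.019, v=0.970874
Sum = 0.191779
NSP = 108514 * 0.191779
= 20810.7376


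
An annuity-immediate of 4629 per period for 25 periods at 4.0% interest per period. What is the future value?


FV = PMT * ((1+i)^n - 1) / i
= 4629 * ((1.04)^25 - 1) / 0.04
= 4629 * (2.665836 - 1) / 0.04
= 192778.9095


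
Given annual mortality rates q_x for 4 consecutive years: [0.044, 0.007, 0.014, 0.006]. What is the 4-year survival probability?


p_k = 1 - q_k for each year
Survival = product of (1 - q_k)
= 0.956 * 0.993 * 0.986 * 0.994
= 0.9304


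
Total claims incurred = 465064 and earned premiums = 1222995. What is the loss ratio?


Loss ratio = claims / premiums
= 465064 / 1222995
= 0.3803


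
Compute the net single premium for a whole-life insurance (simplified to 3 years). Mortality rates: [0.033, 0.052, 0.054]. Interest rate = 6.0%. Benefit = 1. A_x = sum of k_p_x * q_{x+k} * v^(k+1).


v = 0.943396
Year 0: k_p_x=1.0, q=0.033, term=0.031132
Year 1: k_p_x=0.967, q=0.052, term=0.044753
Year 2: k_p_x=0.916716, q=0.054, term=0.041563
A_x = 0.1174


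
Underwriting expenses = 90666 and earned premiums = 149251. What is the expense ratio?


Expense ratio = expenses / premiums
= 90666 / 149251
= 0.6075


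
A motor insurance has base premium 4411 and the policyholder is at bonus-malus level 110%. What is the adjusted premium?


adjusted = base * BM_level / 100
= 4411 * 110 / 100
= 4411 * 1.1
= 4852.1


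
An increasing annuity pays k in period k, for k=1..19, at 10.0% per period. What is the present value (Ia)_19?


(Ia)_n = sum_{k=1}^{n} k * v^k, v = 1/(1+i)
v = 0.909091
Sum computed term by term:
(Ia)_19 = 60.9476


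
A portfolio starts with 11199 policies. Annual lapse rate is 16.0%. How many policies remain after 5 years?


remaining = initial * (1 - lapse)^years
= 11199 * (1 - 0.16)^5
= 11199 * 0.418212
= 4683.5555


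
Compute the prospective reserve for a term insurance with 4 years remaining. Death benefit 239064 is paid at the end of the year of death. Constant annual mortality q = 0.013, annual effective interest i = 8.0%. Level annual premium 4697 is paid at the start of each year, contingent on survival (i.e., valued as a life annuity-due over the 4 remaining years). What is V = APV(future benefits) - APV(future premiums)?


v = 1/(1+i) = 0.925926
APV(future benefits) per unit = sum_{k=0}^{3} k_p_x * q * v^(k+1) = 0.042278
APV(future benefits) = 239064 * 0.042278 = 10107.2317
Life annuity-due factor ä_{x:4} = sum_{k=0}^{3} k_p_x * v^k = 3.512355
APV(future premiums) = 4697 * 3.512355 = 16497.5329
V = 10107.2317 - 16497.5329
= -6390.3012


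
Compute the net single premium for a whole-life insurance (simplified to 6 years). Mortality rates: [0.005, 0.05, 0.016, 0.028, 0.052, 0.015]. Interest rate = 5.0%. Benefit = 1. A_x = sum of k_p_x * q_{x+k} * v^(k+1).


v = 0.952381
Year 0: k_p_x=1.0, q=0.005, term=0.004762
Year 1: k_p_x=0.995, q=0.05, term=0.045125
Year 2: k_p_x=0.94525, q=0.016, term=0.013065
Year 3: k_p_x=0.930126, q=0.028, term=0.021426
Year 4: k_p_x=0.904082, q=0.052, term=0.036835
Year 5: k_p_x=0.85707, q=0.015, term=0.009593
A_x = 0.1308


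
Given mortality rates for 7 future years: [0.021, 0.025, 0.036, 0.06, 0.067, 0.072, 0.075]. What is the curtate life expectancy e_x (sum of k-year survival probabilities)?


e_x = sum_{k=1}^{n} k_p_x
k_p_x values:
  1_p_x = 0.979
  2_p_x = 0.954525
  3_p_x = 0.920162
  4_p_x = 0.864952
  5_p_x = 0.807001
  6_p_x = 0.748897
  7_p_x = 0.692729
e_x = 5.9673


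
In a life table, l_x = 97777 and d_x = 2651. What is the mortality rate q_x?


q_x = d_x / l_x
= 2651 / 97777
= 0.0271


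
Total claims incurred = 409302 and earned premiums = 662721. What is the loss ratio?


Loss ratio = claims / premiums
= 409302 / 662721
= 0.6176


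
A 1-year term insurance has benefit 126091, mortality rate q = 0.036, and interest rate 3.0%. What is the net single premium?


NSP = benefit * q * v
v = 1/(1+i) = 0.970874
NSP = 126091 * 0.036 * 0.970874
= 4407.0641


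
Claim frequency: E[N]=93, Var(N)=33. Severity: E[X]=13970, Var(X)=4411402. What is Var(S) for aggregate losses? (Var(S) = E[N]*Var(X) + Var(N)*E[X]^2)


Var(S) = E[N]*Var(X) + Var(N)*E[X]^2
= 93*4411402 + 33*13970^2
= 410260386 + 6440309700
= 6.8506e+09


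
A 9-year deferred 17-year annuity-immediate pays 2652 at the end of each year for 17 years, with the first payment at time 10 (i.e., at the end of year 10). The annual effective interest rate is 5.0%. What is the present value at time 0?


PV at time 9 of the 17-year annuity-immediate:
a_n = 2652 * (1-(1+0.05)^(-17))/0.05 = 29898.8237
Discount back 9 years to time 0:
PV = 29898.8237 * (1+0.05)^(-9)
= 29898.8237 * 0.644609
= 19273.0483


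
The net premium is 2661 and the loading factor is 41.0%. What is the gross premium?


Gross = net * (1 + loading)
= 2661 * (1 + 0.41)
= 2661 * 1.41
= 3752.01


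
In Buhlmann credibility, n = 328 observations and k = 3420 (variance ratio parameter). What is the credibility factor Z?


Z = n / (n + k)
= 328 / (328 + 3420)
= 328 / 3748
= 0.0875


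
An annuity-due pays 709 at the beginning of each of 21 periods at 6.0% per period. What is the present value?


PV_due = PMT * (1-(1+i)^(-n))/i * (1+i)
PV_immediate = 8340.7303
PV_due = 8340.7303 * 1.06
= 8841.1741


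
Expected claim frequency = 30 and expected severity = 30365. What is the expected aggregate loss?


E[S] = E[N] * E[X]
= 30 * 30365
= 910950


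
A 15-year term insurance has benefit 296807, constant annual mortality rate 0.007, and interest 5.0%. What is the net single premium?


NSP = benefit * sum_{k=0}^{n-1} k_p_x * q * v^(k+1)
With constant q=0.007, v=0.952381
Sum = 0.069642
NSP = 296807 * 0.069642
= 20670.3616


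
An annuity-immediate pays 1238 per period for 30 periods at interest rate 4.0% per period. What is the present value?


PV = PMT * (1 - (1+i)^(-n)) / i
= 1238 * (1 - (1+0.04)^(-30)) / 0.04
= 1238 * (1 - 0.308319) / 0.04
= 1238 * 17.292033
= 21407.5372


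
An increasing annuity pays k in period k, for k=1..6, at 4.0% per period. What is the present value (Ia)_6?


(Ia)_n = sum_{k=1}^{n} k * v^k, v = 1/(1+i)
v = 0.961538
Sum computed term by term:
(Ia)_6 = 17.7484


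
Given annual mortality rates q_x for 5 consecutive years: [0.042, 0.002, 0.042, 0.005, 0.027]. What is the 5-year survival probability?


p_k = 1 - q_k for each year
Survival = product of (1 - q_k)
= 0.958 * 0.998 * 0.958 * 0.995 * 0.973
= 0.8867


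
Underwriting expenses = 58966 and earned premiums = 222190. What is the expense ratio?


Expense ratio = expenses / premiums
= 58966 / 222190
= 0.2654


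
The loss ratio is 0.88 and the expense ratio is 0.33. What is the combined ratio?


Combined ratio = loss ratio + expense ratio
= 0.88 + 0.33
= 1.21


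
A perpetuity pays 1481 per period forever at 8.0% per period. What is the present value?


PV = PMT / i
= 1481 / 0.08
= 18512.5


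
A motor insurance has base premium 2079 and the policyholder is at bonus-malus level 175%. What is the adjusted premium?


adjusted = base * BM_level / 100
= 2079 * 175 / 100
= 2079 * 1.75
= 3638.25


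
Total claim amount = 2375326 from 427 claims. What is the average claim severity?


severity = total / number
= 2375326 / 427
= 5562.8244


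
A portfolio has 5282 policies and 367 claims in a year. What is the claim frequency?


frequency = claims / policies
= 367 / 5282
= 0.0695


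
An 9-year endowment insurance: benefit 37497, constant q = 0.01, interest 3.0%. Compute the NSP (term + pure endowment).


Term component = 2811.0104
Pure endowment = 9_p_x * v^9 * benefit = 0.913517 * 0.766417 * 37497 = 26252.9585
NSP = 29063.9689


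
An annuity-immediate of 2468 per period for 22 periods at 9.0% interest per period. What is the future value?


FV = PMT * ((1+i)^n - 1) / i
= 2468 * ((1.09)^22 - 1) / 0.09
= 2468 * (6.6586 - 1) / 0.09
= 155171.3985


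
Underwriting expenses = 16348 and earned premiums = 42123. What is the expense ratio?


Expense ratio = expenses / premiums
= 16348 / 42123
= 0.3881


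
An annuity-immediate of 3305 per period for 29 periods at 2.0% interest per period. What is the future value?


FV = PMT * ((1+i)^n - 1) / i
= 3305 * ((1.02)^29 - 1) / 0.02
= 3305 * (1.775845 - 1) / 0.02
= 128208.3351


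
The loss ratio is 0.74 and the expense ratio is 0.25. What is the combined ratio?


Combined ratio = loss ratio + expense ratio
= 0.74 + 0.25
= 0.99


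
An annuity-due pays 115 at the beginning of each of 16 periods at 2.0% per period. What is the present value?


PV_due = PMT * (1-(1+i)^(-n))/i * (1+i)
PV_immediate = 1561.4366
PV_due = 1561.4366 * 1.02
= 1592.6653


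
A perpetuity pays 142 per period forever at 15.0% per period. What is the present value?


PV = PMT / i
= 142 / 0.15
= 946.6667


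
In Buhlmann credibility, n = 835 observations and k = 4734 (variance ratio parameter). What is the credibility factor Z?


Z = n / (n + k)
= 835 / (835 + 4734)
= 835 / 5569
= 0.1499


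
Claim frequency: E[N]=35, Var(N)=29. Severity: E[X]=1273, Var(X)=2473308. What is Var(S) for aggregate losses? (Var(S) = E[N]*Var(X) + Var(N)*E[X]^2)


Var(S) = E[N]*Var(X) + Var(N)*E[X]^2
= 35*2473308 + 29*1273^2
= 86565780 + 46995341
= 1.3356e+08


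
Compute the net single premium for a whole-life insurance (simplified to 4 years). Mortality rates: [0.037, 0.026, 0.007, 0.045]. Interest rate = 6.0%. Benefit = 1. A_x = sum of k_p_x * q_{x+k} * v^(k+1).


v = 0.943396
Year 0: k_p_x=1.0, q=0.037, term=0.034906
Year 1: k_p_x=0.963, q=0.026, term=0.022284
Year 2: k_p_x=0.937962, q=0.007, term=0.005513
Year 3: k_p_x=0.931396, q=0.045, term=0.033199
A_x = 0.0959


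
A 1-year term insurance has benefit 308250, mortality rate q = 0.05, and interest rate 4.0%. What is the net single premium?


NSP = benefit * q * v
v = 1/(1+i) = 0.961538
NSP = 308250 * 0.05 * 0.961538
= 14819.7115


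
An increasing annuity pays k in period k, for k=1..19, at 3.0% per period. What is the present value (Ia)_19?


(Ia)_n = sum_{k=1}^{n} k * v^k, v = 1/(1+i)
v = 0.970874
Sum computed term by term:
(Ia)_19 = 130.6026


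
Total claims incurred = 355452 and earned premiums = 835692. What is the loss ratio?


Loss ratio = claims / premiums
= 355452 / 835692
= 0.4253


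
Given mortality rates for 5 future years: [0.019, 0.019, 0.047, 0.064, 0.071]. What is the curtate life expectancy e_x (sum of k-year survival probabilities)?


e_x = sum_{k=1}^{n} k_p_x
k_p_x values:
  1_p_x = 0.981
  2_p_x = 0.962361
  3_p_x = 0.91713
  4_p_x = 0.858434
  5_p_x = 0.797485
e_x = 4.5164


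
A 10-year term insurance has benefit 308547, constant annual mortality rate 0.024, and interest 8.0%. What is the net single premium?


NSP = benefit * sum_{k=0}^{n-1} k_p_x * q * v^(k+1)
With constant q=0.024, v=0.925926
Sum = 0.146932
NSP = 308547 * 0.146932
= 45335.3325


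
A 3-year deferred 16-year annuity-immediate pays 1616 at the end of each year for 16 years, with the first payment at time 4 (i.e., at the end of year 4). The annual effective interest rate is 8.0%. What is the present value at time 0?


PV at time 3 of the 16-year annuity-immediate:
a_n = 1616 * (1-(1+0.08)^(-16))/0.08 = 14303.8126
Discount back 3 years to time 0:
PV = 14303.8126 * (1+0.08)^(-3)
= 14303.8126 * 0.793832
= 11354.8276


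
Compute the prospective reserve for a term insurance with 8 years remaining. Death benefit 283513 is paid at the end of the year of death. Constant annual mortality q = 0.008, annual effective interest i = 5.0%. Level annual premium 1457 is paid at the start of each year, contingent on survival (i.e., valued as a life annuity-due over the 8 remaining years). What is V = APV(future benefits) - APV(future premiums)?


v = 1/(1+i) = 0.952381
APV(future benefits) per unit = sum_{k=0}^{7} k_p_x * q * v^(k+1) = 0.050384
APV(future benefits) = 283513 * 0.050384 = 14284.5454
Life annuity-due factor ä_{x:8} = sum_{k=0}^{7} k_p_x * v^k = 6.612912
APV(future premiums) = 1457 * 6.612912 = 9635.0131
V = 14284.5454 - 9635.0131
= 4649.5323


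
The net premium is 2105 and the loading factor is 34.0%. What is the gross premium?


Gross = net * (1 + loading)
= 2105 * (1 + 0.34)
= 2105 * 1.34
= 2820.7


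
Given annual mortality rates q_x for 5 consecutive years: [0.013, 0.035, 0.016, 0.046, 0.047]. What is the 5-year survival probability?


p_k = 1 - q_k for each year
Survival = product of (1 - q_k)
= 0.987 * 0.965 * 0.984 * 0.954 * 0.953
= 0.8521


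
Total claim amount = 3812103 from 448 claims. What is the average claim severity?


severity = total / number
= 3812103 / 448
= 8509.1585


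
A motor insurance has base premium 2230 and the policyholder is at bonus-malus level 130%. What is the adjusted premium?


adjusted = base * BM_level / 100
= 2230 * 130 / 100
= 2230 * 1.3
= 2899.0


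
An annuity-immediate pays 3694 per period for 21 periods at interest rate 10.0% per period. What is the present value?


PV = PMT * (1 - (1+i)^(-n)) / i
= 3694 * (1 - (1+0.1)^(-21)) / 0.1
= 3694 * (1 - 0.135131) / 0.1
= 3694 * 8.648694
= 31948.2767


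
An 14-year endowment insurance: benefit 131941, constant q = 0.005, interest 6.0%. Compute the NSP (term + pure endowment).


Term component = 5964.4814
Pure endowment = 14_p_x * v^14 * benefit = 0.93223 * 0.442301 * 131941 = 54402.7418
NSP = 60367.2232


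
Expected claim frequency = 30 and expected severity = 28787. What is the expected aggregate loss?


E[S] = E[N] * E[X]
= 30 * 28787
= 863610


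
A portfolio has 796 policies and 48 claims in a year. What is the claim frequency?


frequency = claims / policies
= 48 / 796
= 0.0603


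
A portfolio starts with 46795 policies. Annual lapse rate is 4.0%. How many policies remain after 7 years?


remaining = initial * (1 - lapse)^years
= 46795 * (1 - 0.04)^7
= 46795 * 0.751447
= 35163.9847


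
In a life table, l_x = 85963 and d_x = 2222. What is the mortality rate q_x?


q_x = d_x / l_x
= 2222 / 85963
= 0.0258


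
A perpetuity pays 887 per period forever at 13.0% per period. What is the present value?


PV = PMT / i
= 887 / 0.13
= 6823.0769


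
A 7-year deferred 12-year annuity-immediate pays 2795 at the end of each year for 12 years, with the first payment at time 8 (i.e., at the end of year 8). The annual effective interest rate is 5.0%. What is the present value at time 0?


PV at time 7 of the 12-year annuity-immediate:
a_n = 2795 * (1-(1+0.05)^(-12))/0.05 = 24772.7883
Discount back 7 years to time 0:
PV = 24772.7883 * (1+0.05)^(-7)
= 24772.7883 * 0.710681
= 17605.5582


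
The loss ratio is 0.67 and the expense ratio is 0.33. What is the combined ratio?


Combined ratio = loss ratio + expense ratio
= 0.67 + 0.33
= 1.0


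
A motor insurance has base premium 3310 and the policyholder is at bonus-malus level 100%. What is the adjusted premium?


adjusted = base * BM_level / 100
= 3310 * 100 / 100
= 3310 * 1.0
= 3310.0


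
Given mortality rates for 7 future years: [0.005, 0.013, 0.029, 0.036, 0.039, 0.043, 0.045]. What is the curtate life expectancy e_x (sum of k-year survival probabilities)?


e_x = sum_{k=1}^{n} k_p_x
k_p_x values:
  1_p_x = 0.995
  2_p_x = 0.982065
  3_p_x = 0.953585
  4_p_x = 0.919256
  5_p_x = 0.883405
  6_p_x = 0.845419
  7_p_x = 0.807375
e_x = 6.3861


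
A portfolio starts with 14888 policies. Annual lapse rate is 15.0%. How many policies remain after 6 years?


remaining = initial * (1 - lapse)^years
= 14888 * (1 - 0.15)^6
= 14888 * 0.37715
= 5615.002


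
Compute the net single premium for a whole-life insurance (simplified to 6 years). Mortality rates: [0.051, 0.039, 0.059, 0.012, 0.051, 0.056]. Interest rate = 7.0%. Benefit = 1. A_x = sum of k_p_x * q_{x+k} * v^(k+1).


v = 0.934579
Year 0: k_p_x=1.0, q=0.051, term=0.047664
Year 1: k_p_x=0.949, q=0.039, term=0.032327
Year 2: k_p_x=0.911989, q=0.059, term=0.043923
Year 3: k_p_x=0.858182, q=0.012, term=0.007856
Year 4: k_p_x=0.847883, q=0.051, term=0.030831
Year 5: k_p_x=0.804641, q=0.056, term=0.030025
A_x = 0.1926


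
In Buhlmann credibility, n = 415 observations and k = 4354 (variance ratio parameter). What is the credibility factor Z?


Z = n / (n + k)
= 415 / (415 + 4354)
= 415 / 4769
= 0.087


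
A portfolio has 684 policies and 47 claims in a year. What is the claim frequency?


frequency = claims / policies
= 47 / 684
= 0.0687


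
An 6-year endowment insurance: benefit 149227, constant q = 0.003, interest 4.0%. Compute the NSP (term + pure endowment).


Term component = 2330.0741
Pure endowment = 6_p_x * v^6 * benefit = 0.982134 * 0.790315 * 149227 = 115829.2708
NSP = 118159.3449


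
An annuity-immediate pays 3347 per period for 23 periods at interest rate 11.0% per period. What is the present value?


PV = PMT * (1 - (1+i)^(-n)) / i
= 3347 * (1 - (1+0.11)^(-23)) / 0.11
= 3347 * (1 - 0.090693) / 0.11
= 3347 * 8.266432
= 27667.7466


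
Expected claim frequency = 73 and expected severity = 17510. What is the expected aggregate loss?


E[S] = E[N] * E[X]
= 73 * 17510
= 1.2782e+06


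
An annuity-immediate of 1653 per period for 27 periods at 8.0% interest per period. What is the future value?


FV = PMT * ((1+i)^n - 1) / i
= 1653 * ((1.08)^27 - 1) / 0.08
= 1653 * (7.988061 - 1) / 0.08
= 144390.8201


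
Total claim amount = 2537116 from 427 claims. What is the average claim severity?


severity = total / number
= 2537116 / 427
= 5941.7237


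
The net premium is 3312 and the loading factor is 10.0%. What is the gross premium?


Gross = net * (1 + loading)
= 3312 * (1 + 0.1)
= 3312 * 1.1
= 3643.2


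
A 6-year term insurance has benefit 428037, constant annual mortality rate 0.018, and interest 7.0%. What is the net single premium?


NSP = benefit * sum_{k=0}^{n-1} k_p_x * q * v^(k+1)
With constant q=0.018, v=0.934579
Sum = 0.082322
NSP = 428037 * 0.082322
= 35236.6765


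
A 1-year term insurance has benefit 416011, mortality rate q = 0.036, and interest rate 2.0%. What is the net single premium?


NSP = benefit * q * v
v = 1/(1+i) = 0.980392
NSP = 416011 * 0.036 * 0.980392
= 14682.7412


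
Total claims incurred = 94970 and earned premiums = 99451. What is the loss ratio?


Loss ratio = claims / premiums
= 94970 / 99451
= 0.9549


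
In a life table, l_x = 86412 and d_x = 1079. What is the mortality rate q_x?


q_x = d_x / l_x
= 1079 / 86412
= 0.0125


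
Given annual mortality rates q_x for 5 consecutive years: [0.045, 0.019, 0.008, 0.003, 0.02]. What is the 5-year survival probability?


p_k = 1 - q_k for each year
Survival = product of (1 - q_k)
= 0.955 * 0.981 * 0.992 * 0.997 * 0.98
= 0.908


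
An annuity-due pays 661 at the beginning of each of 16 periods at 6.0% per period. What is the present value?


PV_due = PMT * (1-(1+i)^(-n))/i * (1+i)
PV_immediate = 6679.9968
PV_due = 6679.9968 * 1.06
= 7080.7966


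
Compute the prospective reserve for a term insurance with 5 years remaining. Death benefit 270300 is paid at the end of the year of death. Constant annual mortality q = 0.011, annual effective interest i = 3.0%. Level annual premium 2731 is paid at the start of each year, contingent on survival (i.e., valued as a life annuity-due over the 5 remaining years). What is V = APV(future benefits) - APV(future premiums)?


v = 1/(1+i) = 0.970874
APV(future benefits) per unit = sum_{k=0}^{4} k_p_x * q * v^(k+1) = 0.049313
APV(future benefits) = 270300 * 0.049313 = 13329.2575
Life annuity-due factor ä_{x:5} = sum_{k=0}^{4} k_p_x * v^k = 4.617474
APV(future premiums) = 2731 * 4.617474 = 12610.3213
V = 13329.2575 - 12610.3213
= 718.9362


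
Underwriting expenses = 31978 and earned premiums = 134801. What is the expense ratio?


Expense ratio = expenses / premiums
= 31978 / 134801
= 0.2372


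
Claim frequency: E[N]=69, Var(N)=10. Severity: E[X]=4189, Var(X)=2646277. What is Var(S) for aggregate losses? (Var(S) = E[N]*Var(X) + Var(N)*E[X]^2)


Var(S) = E[N]*Var(X) + Var(N)*E[X]^2
= 69*2646277 + 10*4189^2
= 182593113 + 175477210
= 3.5807e+08


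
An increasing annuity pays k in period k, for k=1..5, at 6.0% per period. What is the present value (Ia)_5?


(Ia)_n = sum_{k=1}^{n} k * v^k, v = 1/(1+i)
v = 0.943396
Sum computed term by term:
(Ia)_5 = 12.1469


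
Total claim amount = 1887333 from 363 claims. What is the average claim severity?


severity = total / number
= 1887333 / 363
= 5199.2645


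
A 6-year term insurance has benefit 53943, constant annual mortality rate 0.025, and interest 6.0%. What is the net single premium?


NSP = benefit * sum_{k=0}^{n-1} k_p_x * q * v^(k+1)
With constant q=0.025, v=0.943396
Sum = 0.115997
NSP = 53943 * 0.115997
= 6257.2412


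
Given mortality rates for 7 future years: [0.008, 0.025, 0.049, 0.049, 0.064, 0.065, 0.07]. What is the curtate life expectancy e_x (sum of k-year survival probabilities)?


e_x = sum_{k=1}^{n} k_p_x
k_p_x values:
  1_p_x = 0.992
  2_p_x = 0.9672
  3_p_x = 0.919807
  4_p_x = 0.874737
  5_p_x = 0.818754
  6_p_x = 0.765535
  7_p_x = 0.711947
e_x = 6.05


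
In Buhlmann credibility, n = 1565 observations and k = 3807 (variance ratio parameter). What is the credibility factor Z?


Z = n / (n + k)
= 1565 / (1565 + 3807)
= 1565 / 5372
= 0.2913


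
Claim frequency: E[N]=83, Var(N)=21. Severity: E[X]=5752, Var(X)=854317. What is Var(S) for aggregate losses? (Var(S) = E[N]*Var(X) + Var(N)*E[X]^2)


Var(S) = E[N]*Var(X) + Var(N)*E[X]^2
= 83*854317 + 21*5752^2
= 70908311 + 694795584
= 7.6570e+08


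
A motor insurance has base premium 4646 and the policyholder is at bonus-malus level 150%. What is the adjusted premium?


adjusted = base * BM_level / 100
= 4646 * 150 / 100
= 4646 * 1.5
= 6969.0


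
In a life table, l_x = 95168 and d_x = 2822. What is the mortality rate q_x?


q_x = d_x / l_x
= 2822 / 95168
= 0.0297


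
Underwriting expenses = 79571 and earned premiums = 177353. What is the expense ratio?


Expense ratio = expenses / premiums
= 79571 / 177353
= 0.4487


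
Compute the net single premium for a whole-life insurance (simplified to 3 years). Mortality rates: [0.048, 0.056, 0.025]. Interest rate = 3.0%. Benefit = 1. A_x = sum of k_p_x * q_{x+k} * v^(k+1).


v = 0.970874
Year 0: k_p_x=1.0, q=0.048, term=0.046602
Year 1: k_p_x=0.952, q=0.056, term=0.050252
Year 2: k_p_x=0.898688, q=0.025, term=0.020561
A_x = 0.1174
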